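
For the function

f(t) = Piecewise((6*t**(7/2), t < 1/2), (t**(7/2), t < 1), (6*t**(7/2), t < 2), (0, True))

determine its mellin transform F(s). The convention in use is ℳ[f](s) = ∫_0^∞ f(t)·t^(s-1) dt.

f breaks at 1/2, 1 into 3 integrals to sum
on [0, 1/2) integrate f = 6*t**(7/2) against the kernel
∫ over [1/2, 1) of t**(7/2)·t^(s-1) joins the sum
on [1, 2): add ∫ 6*t**(7/2)·t^(s-1) dt

2*(5*2**(-s - 7/2) + 6*2**(s + 7/2) - 5)/(2*s + 7)
  Re(s) > -7/2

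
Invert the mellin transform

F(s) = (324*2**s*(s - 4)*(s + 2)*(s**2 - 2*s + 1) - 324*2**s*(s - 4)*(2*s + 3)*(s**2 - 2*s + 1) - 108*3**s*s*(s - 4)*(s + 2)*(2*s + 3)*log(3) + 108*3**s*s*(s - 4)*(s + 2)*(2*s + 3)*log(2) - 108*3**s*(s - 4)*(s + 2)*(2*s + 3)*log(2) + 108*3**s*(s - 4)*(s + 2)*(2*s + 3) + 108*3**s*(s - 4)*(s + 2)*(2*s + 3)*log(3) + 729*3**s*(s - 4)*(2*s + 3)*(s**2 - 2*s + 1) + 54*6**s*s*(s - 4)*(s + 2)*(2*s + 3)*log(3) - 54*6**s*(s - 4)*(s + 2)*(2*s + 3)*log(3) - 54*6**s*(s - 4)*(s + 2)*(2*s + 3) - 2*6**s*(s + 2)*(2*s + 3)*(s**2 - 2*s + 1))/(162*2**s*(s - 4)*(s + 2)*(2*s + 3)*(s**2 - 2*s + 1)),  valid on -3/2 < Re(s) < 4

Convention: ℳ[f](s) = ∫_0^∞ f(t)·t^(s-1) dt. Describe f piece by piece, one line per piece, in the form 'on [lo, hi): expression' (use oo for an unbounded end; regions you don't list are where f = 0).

integrate the 4 segments split at 1, 3/2, 3, then add the results
the [0, 1) slice contributes ∫ t**(3/2)·t^(s-1) dt
segment [1, 3/2) carries 2*t**2; integrate it
segment [3/2, 3) carries log(t)/t; integrate it
segment 3 to ∞ holds t**(-4); add its integral

on [0, 1): t**(3/2)
on [1, 3/2): 2*t**2
on [3/2, 3): log(t)/t
on [3, oo): t**(-4)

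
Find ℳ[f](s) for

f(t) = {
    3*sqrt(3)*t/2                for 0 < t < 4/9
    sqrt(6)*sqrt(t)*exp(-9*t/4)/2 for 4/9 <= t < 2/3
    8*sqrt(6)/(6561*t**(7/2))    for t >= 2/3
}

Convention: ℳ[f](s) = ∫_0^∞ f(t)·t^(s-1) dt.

remove the common scale on t first: sqrt(3)*t on [0, 2/3); sqrt(t)*exp(-3*t/2) on [2/3, 1); 1/(81*t**(7/2)) on [1, ∞)
undo the shared t-power: sqrt(3)*sqrt(t) on [0, 2/3); exp(-3*t/2) on [2/3, 1); 1/(81*t**4) on [1, ∞)
invert the common scale on t to get sqrt(t) on [0, 2); exp(-t/2) on [2, 3); t**(-4) on [3, ∞)
cuts at 4/9, 2/3: linearity sums the 3 kernel integrals
between 0 and 4/9 the integrand is 3*sqrt(3)*t/2·t^(s-1)
∫ sqrt(6)*sqrt(t)*exp(-9*t/4)/2·t^(s-1) over [4/9, 2/3)
between 2/3 and ∞ the integrand is 8*sqrt(6)/(6561*t**(7/2))·t^(s-1)

2**s*3**(1/2 - 2*s)*(162*2**s*(2*s - 7) + 81*2**(s + 1/2)*(s + 1)*(2*s - 7)*uppergamma(s + 1/2, 1) - 81*2**(s + 1/2)*(s + 1)*(2*s - 7)*uppergamma(s + 1/2, 3/2) - 2*3**(s + 1/2)*(s + 1))/(243*(s + 1)*(2*s - 7))
  -1 < Re(s) < 7/2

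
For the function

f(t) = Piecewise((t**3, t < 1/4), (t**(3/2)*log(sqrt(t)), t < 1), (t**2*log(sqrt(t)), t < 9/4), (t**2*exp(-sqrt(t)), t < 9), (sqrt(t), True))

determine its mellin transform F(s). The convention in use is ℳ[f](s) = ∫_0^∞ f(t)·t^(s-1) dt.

2**(-2*s - 4)*(108*2**(2*s + 4)*(2*s + 1)*(2*s + 4)**2*(2*s + 6)*(-4*s + (2*s + 4)**2 - 7)*uppergamma(2*s + 4, 3/2) - 108*2**(2*s + 4)*(2*s + 1)*(2*s + 4)**2*(2*s + 6)*(-4*s + (2*s + 4)**2 - 7)*uppergamma(2*s + 4, 3) - 108*2**(2*s + 4)*(2*s + 1)*(2*s + 4)**2*(2*s + 6) + 108*2**(2*s + 4)*(2*s + 1)*(2*s + 6)*(-4*s + (2*s + 4)**2 - 7) - 108*3**(2*s + 4)*(2*s + 1)*(2*s + 4)*(2*s + 6)*(-4*s + (2*s + 4)**2 - 7)*log(2) + 108*3**(2*s + 4)*(2*s + 1)*(2*s + 4)*(2*s + 6)*(-4*s + (2*s + 4)**2 - 7)*log(3) - 108*3**(2*s + 4)*(2*s + 1)*(2*s + 6)*(-4*s + (2*s + 4)**2 - 7) - 4*6**(2*s + 4)*(2*s + 4)**2*(2*s + 6)*(-4*s + (2*s + 4)**2 - 7) + 216*(2*s + 1)*(2*s + 4)**3*(2*s + 6)*log(2) - 216*(2*s + 1)*(2*s + 4)**2*(2*s + 6)*log(2) + 216*(2*s + 1)*(2*s + 4)**2*(2*s + 6) + 27*(2*s + 1)*(2*s + 4)**2*(-4*s + (2*s + 4)**2 - 7))/(54*(2*s + 1)*(2*s + 4)**2*(2*s + 6)*(-4*s + (2*s + 4)**2 - 7))
  -3 < Re(s) < -1/2

strip the shared t-power: t**2 on [0, 1/4); sqrt(t)*log(sqrt(t)) on [1/4, 1); t*log(sqrt(t)) on [1, 9/4); …
remove the power substitution first: t**4 on [0, 1/2); t*log(t) on [1/2, 1); t**2*log(t) on [1, 3/2); …
reversing the shared t-power: t**2 on [0, 1/2); log(t)/t on [1/2, 1); log(t) on [1, 3/2); …
along the cuts 1/4, 1, 9/4, 9, ℳ[f](s) splits into 5 integrals
on [0, 1/4) integrate f = t**3 against the kernel
between 1/4 and 1 the integrand is t**(3/2)*log(sqrt(t))·t^(s-1)
the [1, 9/4) slice contributes ∫ t**2*log(sqrt(t))·t^(s-1) dt
piece [9/4, 9): integrate t**2*exp(-sqrt(t)) against the kernel
the [9, ∞) slice contributes ∫ sqrt(t)·t^(s-1) dt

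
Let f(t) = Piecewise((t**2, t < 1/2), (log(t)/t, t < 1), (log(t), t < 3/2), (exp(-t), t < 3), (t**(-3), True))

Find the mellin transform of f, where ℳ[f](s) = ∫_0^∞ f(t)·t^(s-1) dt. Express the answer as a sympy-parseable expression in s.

(108*2**s*s**2*(s - 3)*(s + 2)*(s**2 - 2*s + 1)*uppergamma(s, 3/2) - 108*2**s*s**2*(s - 3)*(s + 2)*(s**2 - 2*s + 1)*uppergamma(s, 3) - 108*2**s*s**2*(s - 3)*(s + 2) + 108*2**s*(s - 3)*(s + 2)*(s**2 - 2*s + 1) - 108*3**s*s*(s - 3)*(s + 2)*(s**2 - 2*s + 1)*log(2) + 108*3**s*s*(s - 3)*(s + 2)*(s**2 - 2*s + 1)*log(3) - 108*3**s*(s - 3)*(s + 2)*(s**2 - 2*s + 1) - 4*6**s*s**2*(s + 2)*(s**2 - 2*s + 1) + 216*s**3*(s - 3)*(s + 2)*log(2) - 216*s**2*(s - 3)*(s + 2)*log(2) + 216*s**2*(s - 3)*(s + 2) + 27*s**2*(s - 3)*(s**2 - 2*s + 1))/(108*2**s*s**2*(s - 3)*(s + 2)*(s**2 - 2*s + 1))
  -2 < Re(s) < 3

along the cuts 1/2, 1, 3/2, 3, ℳ[f](s) splits into 5 integrals
segment 0 to 1/2 holds t**2; add its integral
for t in [1/2, 1): the term is ∫ log(t)/t·t^(s-1)
∫ over [1, 3/2) of log(t)·t^(s-1) joins the sum
∫ exp(-t)·t^(s-1) over [3/2, 3)
segment [3, ∞) carries t**(-3); integrate it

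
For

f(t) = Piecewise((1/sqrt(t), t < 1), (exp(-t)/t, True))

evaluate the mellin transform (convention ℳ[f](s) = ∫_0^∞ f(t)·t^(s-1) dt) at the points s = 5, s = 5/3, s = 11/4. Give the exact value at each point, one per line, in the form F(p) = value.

undo the shared t-power: sqrt(t) on [0, 1); exp(-t) on [1, ∞)
slice at 1, transform all 2 pieces, and sum them
on [0, 1) integrate f = 1/sqrt(t) against the kernel
for t in [1, ∞): the term is ∫ exp(-t)/t·t^(s-1)

F(5) = 2/9 + 16*exp(-1)
F(5/3) = uppergamma(2/3, 1) + 6/7
F(11/4) = 4/9 + uppergamma(7/4, 1)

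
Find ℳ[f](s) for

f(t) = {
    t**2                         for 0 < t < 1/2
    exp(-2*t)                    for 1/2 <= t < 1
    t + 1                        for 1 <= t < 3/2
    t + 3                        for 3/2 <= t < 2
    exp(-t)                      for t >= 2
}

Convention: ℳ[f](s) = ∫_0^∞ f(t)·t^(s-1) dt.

(20*2**(2*s)*s*(s + 2) + 12*2**(2*s)*(s + 2) + 4*2**s*s*(s + 1)*(s + 2)*uppergamma(s, 2) - 8*2**s*s*(s + 2) - 4*2**s*(s + 2) - 8*3**s*s*(s + 2) - 8*3**s*(s + 2) + 4*s*(s + 1)*(s + 2)*uppergamma(s, 1) - 4*s*(s + 1)*(s + 2)*uppergamma(s, 2) + s*(s + 1))/(4*2**s*s*(s + 1)*(s + 2))
  Re(s) > -2

slice at 1/2, 1, 3/2, 2, transform all 5 pieces, and sum them
for t in [0, 1/2): the term is ∫ t**2·t^(s-1)
segment [1/2, 1) carries exp(-2*t); integrate it
on [1, 3/2): add ∫ (t + 1)·t^(s-1) dt
∫ over [3/2, 2) of (t + 3)·t^(s-1) joins the sum
∫ exp(-t)·t^(s-1) over [2, ∞)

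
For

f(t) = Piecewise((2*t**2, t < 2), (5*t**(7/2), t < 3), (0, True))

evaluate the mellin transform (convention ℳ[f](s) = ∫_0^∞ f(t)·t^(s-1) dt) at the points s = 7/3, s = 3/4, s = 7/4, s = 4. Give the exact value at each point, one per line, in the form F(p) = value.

linearity at 2 turns ℳ[f](s) into 2 summed integrals
segment 0 to 2 holds 2*t**2; add its integral
∫ 5*t**(7/2)·t^(s-1) over [2, 3)

F(7/3) = -192*2**(5/6)/7 + 96*2**(1/3)/13 + 1458*3**(5/6)/7
F(3/4) = -320*2**(1/4)/17 + 32*2**(3/4)/11 + 1620*3**(1/4)/17
F(7/4) = -640*2**(1/4)/21 + 64*2**(3/4)/15 + 1620*3**(1/4)/7
F(4) = -256*sqrt(2)/3 + 64/3 + 1458*sqrt(3)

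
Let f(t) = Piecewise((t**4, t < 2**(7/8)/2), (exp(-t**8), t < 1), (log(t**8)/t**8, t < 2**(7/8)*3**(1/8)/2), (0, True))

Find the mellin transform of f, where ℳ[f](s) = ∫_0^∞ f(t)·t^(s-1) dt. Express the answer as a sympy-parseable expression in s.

reversing the power substitution: t**2 on [0, 2**(3/4)/2); exp(-t**4) on [2**(3/4)/2, 1); log(t**4)/t**4 on [1, 2**(3/4)*3**(1/4)/2)
strip the power substitution: t on [0, sqrt(2)/2); exp(-t**2) on [sqrt(2)/2, 1); log(t**2)/t**2 on [1, sqrt(6)/2)
remove the power substitution first: sqrt(t) on [0, 1/2); exp(-t) on [1/2, 1); log(t)/t on [1, 3/2)
decompose at 2**(7/8)/2, 1; ℳ[f](s) sums the 3 pieces' integrals
∫ over [0, 2**(7/8)/2) of t**4·t^(s-1) joins the sum
piece [2**(7/8)/2, 1): integrate exp(-t**8) against the kernel
on [1, 2**(7/8)*3**(1/8)/2): add ∫ log(t**8)/t**8·t^(s-1) dt

(3*2**(s/8)*(s/4 + 1)*(s**2/64 - s/4 + 1)*uppergamma(s/8, 1/2) - 3*2**(s/8)*(s/4 + 1)*(s**2/64 - s/4 + 1)*uppergamma(s/8, 1) + 3*2**(s/8)*(s/4 + 1) - 3**(s/8)*s*(s/4 + 1)*log(2)/4 + 3**(s/8)*s*(s/4 + 1)*log(3)/4 - 2*3**(s/8)*(s/4 + 1)*log(3) - 2*3**(s/8)*(s/4 + 1) + 2*3**(s/8)*(s/4 + 1)*log(2) + 3*sqrt(2)*(s**2/64 - s/4 + 1))/(24*2**(s/8)*(s/4 + 1)*(s**2/64 - s/4 + 1))
  Re(s) > -4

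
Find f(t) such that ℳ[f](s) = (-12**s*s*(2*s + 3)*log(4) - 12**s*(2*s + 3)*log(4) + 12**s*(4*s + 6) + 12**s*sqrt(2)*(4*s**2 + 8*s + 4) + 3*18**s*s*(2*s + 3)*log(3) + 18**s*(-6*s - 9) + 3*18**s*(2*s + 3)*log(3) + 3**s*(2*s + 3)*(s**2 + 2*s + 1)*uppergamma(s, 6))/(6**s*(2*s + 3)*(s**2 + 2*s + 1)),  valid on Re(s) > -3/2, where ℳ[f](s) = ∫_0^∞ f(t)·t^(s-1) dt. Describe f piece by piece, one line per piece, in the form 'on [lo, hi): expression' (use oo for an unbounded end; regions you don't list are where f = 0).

on [0, 2): t**(3/2)
on [2, 3): t*log(t)
on [3, oo): exp(-2*t)

integrate the 3 segments split at 2, 3, then add the results
on [0, 2): add ∫ t**(3/2)·t^(s-1) dt
piece [2, 3): integrate t*log(t) against the kernel
segment [3, ∞) carries exp(-2*t); integrate it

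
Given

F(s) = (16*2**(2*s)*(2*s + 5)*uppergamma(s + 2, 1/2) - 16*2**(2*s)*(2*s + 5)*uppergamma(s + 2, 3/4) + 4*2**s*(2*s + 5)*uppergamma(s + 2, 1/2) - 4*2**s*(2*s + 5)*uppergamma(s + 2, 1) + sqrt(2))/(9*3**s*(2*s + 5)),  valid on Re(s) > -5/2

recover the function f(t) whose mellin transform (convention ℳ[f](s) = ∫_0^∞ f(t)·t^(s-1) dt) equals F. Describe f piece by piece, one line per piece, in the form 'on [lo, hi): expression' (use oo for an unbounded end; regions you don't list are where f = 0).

on [0, 1/3): sqrt(6)*t**(5/2)/2
on [1/3, 2/3): t**2*exp(-3*t/2)
on [2/3, 1): t**2*exp(-3*t/4)

back out the shared t-power: sqrt(6)*sqrt(t)/2 on [0, 1/3); exp(-3*t/2) on [1/3, 2/3); exp(-3*t/4) on [2/3, 1)
strip the common scale on t: sqrt(t) on [0, 1/2); exp(-t) on [1/2, 1); exp(-t/2) on [1, 3/2)
split f at 1/3, 2/3: ℳ[f](s) collects 3 kernel integrals
segment 0 to 1/3 holds sqrt(6)*t**(5/2)/2; add its integral
piece [1/3, 2/3): integrate t**2*exp(-3*t/2) against the kernel
on [2/3, 1): add ∫ t**2*exp(-3*t/4)·t^(s-1) dt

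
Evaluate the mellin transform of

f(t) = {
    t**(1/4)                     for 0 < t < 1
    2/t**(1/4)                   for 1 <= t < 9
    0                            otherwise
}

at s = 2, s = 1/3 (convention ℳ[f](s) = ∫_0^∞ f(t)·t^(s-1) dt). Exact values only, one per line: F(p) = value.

F(2) = -44/63 + 216*sqrt(3)/7
F(1/3) = -156/7 + 24*3**(1/6)

the power substitution comes off first: sqrt(t) on [0, 1); 2/sqrt(t) on [1, 3)
remove the shared t-power first: t**(3/2) on [0, 1); 2*sqrt(t) on [1, 3)
split f at 1: ℳ[f](s) collects 2 kernel integrals
segment [0, 1) carries t**(1/4); integrate it
∫ 2/t**(1/4)·t^(s-1) over [1, 9)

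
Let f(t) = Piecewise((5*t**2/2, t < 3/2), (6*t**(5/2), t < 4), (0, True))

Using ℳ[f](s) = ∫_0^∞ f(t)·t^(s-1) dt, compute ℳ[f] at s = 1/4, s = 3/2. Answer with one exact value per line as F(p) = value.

F(1/4) = -27*2**(1/4)*3**(3/4)/11 + 5*2**(3/4)*3**(1/4)/4 + 768*sqrt(2)/11
F(3/2) = 135*sqrt(6)/112 + 12045/32

along the cuts 3/2, ℳ[f](s) splits into 2 integrals
on [0, 3/2): add ∫ 5*t**2/2·t^(s-1) dt
piece [3/2, 4): integrate 6*t**(5/2) against the kernel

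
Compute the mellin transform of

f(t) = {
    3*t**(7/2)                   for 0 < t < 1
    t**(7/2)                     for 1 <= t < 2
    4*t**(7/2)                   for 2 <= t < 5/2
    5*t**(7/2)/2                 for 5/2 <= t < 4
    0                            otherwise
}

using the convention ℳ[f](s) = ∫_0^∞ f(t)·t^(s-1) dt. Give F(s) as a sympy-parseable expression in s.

(-6*2**(s + 7/2) + 5*4**(s + 7/2) + 3*(5/2)**(s + 7/2) + 4)/(2*s + 7)
  Re(s) > -7/2

split f at 1, 2, 5/2: ℳ[f](s) collects 4 kernel integrals
[0, 1) adds the kernel integral of 3*t**(7/2)
the [1, 2) slice contributes ∫ t**(7/2)·t^(s-1) dt
∫ over [2, 5/2) of 4*t**(7/2)·t^(s-1) joins the sum
segment [5/2, 4) carries 5*t**(7/2)/2; integrate it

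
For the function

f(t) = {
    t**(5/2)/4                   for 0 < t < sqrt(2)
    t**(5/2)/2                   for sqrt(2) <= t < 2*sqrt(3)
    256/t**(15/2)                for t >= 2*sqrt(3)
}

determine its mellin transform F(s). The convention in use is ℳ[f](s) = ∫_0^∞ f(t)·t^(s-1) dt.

2**(s/2 + 1/4)*(6**(s/2 + 1/4)*(-4*s - 10)/81 + 6**(s/2 + 9/4)*(54*s - 405)/81 - 2*s + 15)/((2*s - 15)*(2*s + 5))
  -5/2 < Re(s) < 15/2

back out the shared t-power: t**2/4 on [0, sqrt(2)); t**2/2 on [sqrt(2), 2*sqrt(3)); 256/t**8 on [2*sqrt(3), ∞)
back out the common scale on t: t**2 on [0, sqrt(2)/2); 2*t**2 on [sqrt(2)/2, sqrt(3)); t**(-8) on [sqrt(3), ∞)
invert the power substitution to get t on [0, 1/2); 2*t on [1/2, 3); t**(-4) on [3, ∞)
integrate the 3 segments split at sqrt(2), 2*sqrt(3), then add the results
∫ t**(5/2)/4·t^(s-1) over [0, sqrt(2))
segment [sqrt(2), 2*sqrt(3)) carries t**(5/2)/2; integrate it
over [2*sqrt(3), ∞), the kernel integral of 256/t**(15/2) enters the sum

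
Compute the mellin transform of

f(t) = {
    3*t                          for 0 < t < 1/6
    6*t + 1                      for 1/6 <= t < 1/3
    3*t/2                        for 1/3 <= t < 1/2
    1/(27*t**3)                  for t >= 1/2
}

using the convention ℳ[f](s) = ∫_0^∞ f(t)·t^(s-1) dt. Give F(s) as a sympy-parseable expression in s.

invert the common scale on t to get t on [0, 1/2); 2*t + 1 on [1/2, 1); t/2 on [1, 3/2); …
along the cuts 1/6, 1/3, 1/2, ℳ[f](s) splits into 4 integrals
segment [0, 1/6) carries 3*t; integrate it
the [1/6, 1/3) slice contributes ∫ (6*t + 1)·t^(s-1) dt
piece [1/3, 1/2): integrate 3*t/2 against the kernel
∫ over [1/2, ∞) of 1/(27*t**3)·t^(s-1) joins the sum

(270*2**s*s**2 - 702*2**s*s - 324*2**s + 49*3**s*s**2 - 275*3**s*s - 162*s**2 + 378*s + 324)/(108*6**s*s*(s**2 - 2*s - 3))
  -1 < Re(s) < 3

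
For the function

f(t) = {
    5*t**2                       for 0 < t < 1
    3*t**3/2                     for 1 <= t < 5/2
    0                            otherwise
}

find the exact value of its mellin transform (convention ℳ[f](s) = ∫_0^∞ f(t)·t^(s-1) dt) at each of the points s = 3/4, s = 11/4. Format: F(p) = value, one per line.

f breaks at 1 into 2 integrals to sum
on [0, 1) integrate f = 5*t**2 against the kernel
for t in [1, 5/2): the term is ∫ 3*t**3/2·t^(s-1)

F(3/4) = 78/55 + 25*2**(1/4)*5**(3/4)/8
F(11/4) = 346/437 + 9375*2**(1/4)*5**(3/4)/736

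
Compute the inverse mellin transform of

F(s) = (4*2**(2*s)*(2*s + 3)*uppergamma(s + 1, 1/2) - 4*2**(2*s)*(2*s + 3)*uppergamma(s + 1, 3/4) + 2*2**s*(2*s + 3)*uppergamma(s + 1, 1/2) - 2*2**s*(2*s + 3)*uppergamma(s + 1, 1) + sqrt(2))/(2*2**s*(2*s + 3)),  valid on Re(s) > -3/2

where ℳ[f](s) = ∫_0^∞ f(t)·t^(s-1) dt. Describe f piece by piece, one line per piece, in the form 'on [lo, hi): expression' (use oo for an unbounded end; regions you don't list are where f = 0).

remove the shared t-power first: sqrt(t) on [0, 1/2); exp(-t) on [1/2, 1); exp(-t/2) on [1, 3/2)
summing 3 kernel integrals split by 1/2, 1 yields ℳ[f](s)
∫ over [0, 1/2) of t**(3/2)·t^(s-1) joins the sum
∫ t*exp(-t)·t^(s-1) over [1/2, 1)
on [1, 3/2) integrate f = t*exp(-t/2) against the kernel

on [0, 1/2): t**(3/2)
on [1/2, 1): t*exp(-t)
on [1, 3/2): t*exp(-t/2)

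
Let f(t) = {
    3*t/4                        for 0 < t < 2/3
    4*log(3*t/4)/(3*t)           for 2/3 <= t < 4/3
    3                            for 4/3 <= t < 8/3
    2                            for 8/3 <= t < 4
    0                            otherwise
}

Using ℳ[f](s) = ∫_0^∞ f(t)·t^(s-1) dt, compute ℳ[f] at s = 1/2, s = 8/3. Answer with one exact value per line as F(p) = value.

the common scale on t comes off first: t/2 on [0, 1); 2*log(t/2)/t on [1, 2); 3 on [2, 4); …
remove the common scale on t first: t on [0, 1/2); log(t)/t on [1/2, 1); 3 on [1, 2); …
f breaks at 2/3, 4/3, 8/3 into 4 integrals to sum
on [0, 2/3): add ∫ 3*t/4·t^(s-1) dt
on [2/3, 4/3): add ∫ 4*log(3*t/4)/(3*t)·t^(s-1) dt
segment [4/3, 8/3) carries 3; integrate it
on [8/3, 4) integrate f = 2 against the kernel

F(1/2) = sqrt(6)*(-30*sqrt(2) - 12*log(2) + 12*sqrt(6) + 37)/9
F(8/3) = 2*2**(2/3)*3**(1/3)*(-1089*2**(2/3) + 220*log(2) + 157 + 2200*2**(1/3) + 4950*6**(2/3))/2475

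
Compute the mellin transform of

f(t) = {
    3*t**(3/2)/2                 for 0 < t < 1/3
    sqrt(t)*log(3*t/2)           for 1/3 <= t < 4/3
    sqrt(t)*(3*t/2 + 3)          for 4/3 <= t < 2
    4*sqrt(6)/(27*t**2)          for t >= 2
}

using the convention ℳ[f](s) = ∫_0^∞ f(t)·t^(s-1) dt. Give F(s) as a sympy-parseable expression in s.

3**(1/2 - s)*(540*2**(2*s)*(2 - s)*(2*s + 1)**2 + 108*2**(2*s)*(s - 2)*(2*s + 1)*(2*s + 3)*log(2) - 648*2**(2*s)*(s - 2)*(2*s + 1) - 216*2**(2*s)*(s - 2)*(2*s + 3) + 324*6**(s + 1/2)*(s - 2)*(2*s + 1)**2 + 324*6**(s + 1/2)*(s - 2)*(2*s + 1) - sqrt(3)*6**(s + 1/2)*(2*s + 1)**2*(2*s + 3) + 27*(s - 2)*(2*s + 1)**2 + 54*(s - 2)*(2*s + 1)*(2*s + 3)*log(2) + 108*(s - 2)*(2*s + 3))/(81*(s - 2)*(2*s + 1)**2*(2*s + 3))
  -3/2 < Re(s) < 2

peel off the shared t-power: 3*t/2 on [0, 1/3); log(3*t/2) on [1/3, 4/3); 3*t/2 + 3 on [4/3, 2); …
remove the common scale on t first: 3*t on [0, 1/6); log(3*t) on [1/6, 2/3); 3*t + 3 on [2/3, 1); …
strip the common scale on t: t on [0, 1/2); log(t) on [1/2, 2); t + 3 on [2, 3); …
the 4 pieces separated at 1/3, 4/3, 2 each add one integral
on [0, 1/3) integrate f = 3*t**(3/2)/2 against the kernel
∫ sqrt(t)*log(3*t/2)·t^(s-1) over [1/3, 4/3)
piece [4/3, 2): integrate sqrt(t)*(3*t/2 + 3) against the kernel
over [2, ∞), the kernel integral of 4*sqrt(6)/(27*t**2) enters the sum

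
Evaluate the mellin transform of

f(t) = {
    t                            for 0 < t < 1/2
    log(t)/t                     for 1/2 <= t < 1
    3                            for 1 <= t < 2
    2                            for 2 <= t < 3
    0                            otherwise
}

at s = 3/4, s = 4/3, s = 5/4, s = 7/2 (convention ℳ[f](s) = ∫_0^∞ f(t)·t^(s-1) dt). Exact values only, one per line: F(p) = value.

F(3/4) = 2**(1/4)*(-210*2**(3/4) - 84*log(2) + 28*sqrt(2) + 28*6**(3/4) + 339)/21
F(4/3) = -45/4 + 3*2**(2/3)*log(2)/2 + 3*2**(1/3)/2 + 9*3**(1/3)/2 + 255*2**(2/3)/56
F(5/4) = 2**(3/4)*(-828*2**(1/4) + 72*sqrt(2) + 180*log(2) + 216*6**(1/4) + 725)/90
F(7/2) = sqrt(2)*(-12816*sqrt(2) + 1260*log(2) + 58279 + 194400*sqrt(6))/25200

the 4 pieces separated at 1/2, 1, 2 each add one integral
piece [0, 1/2): integrate t against the kernel
on [1/2, 1) integrate f = log(t)/t against the kernel
over [1, 2), the kernel integral of 3 enters the sum
∫ 2·t^(s-1) over [2, 3)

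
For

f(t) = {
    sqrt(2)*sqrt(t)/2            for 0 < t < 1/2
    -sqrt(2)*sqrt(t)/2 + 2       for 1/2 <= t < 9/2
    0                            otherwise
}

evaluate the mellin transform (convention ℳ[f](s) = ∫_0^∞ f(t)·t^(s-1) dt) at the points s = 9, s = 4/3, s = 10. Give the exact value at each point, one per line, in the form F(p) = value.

undo the common scale on t: sqrt(t) on [0, 1/4); 2 - sqrt(t) on [1/4, 9/4)
undo the power substitution: t on [0, 1/2); 2 - t on [1/2, 3/2)
breakpoints 1/2: one integral from each of the 2 segments
piece [0, 1/2): integrate sqrt(2)*sqrt(t)/2 against the kernel
for t in [1/2, 9/2): the term is ∫ (-sqrt(2)*sqrt(t)/2 + 2)·t^(s-1)

F(9) = 4261625359/87552
F(4/3) = -21*2**(2/3)/88 + 135*6**(2/3)/88
F(10) = 4184141279/21504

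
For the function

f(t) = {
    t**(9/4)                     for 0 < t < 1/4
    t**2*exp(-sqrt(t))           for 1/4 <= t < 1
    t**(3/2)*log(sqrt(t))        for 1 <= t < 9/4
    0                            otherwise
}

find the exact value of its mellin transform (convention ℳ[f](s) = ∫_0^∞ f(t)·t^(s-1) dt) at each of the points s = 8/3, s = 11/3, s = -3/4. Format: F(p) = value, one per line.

back out the shared t-power: t**(1/4) on [0, 1/4); exp(-sqrt(t)) on [1/4, 1); log(sqrt(t))/sqrt(t) on [1, 9/4)
undo the power substitution: sqrt(t) on [0, 1/2); exp(-t) on [1/2, 1); log(t)/t on [1, 3/2)
treat the 3 regions marked off by 1/4, 1 separately and sum
[0, 1/4) adds the kernel integral of t**(9/4)
piece [1/4, 1): integrate t**2*exp(-sqrt(t)) against the kernel
∫ t**(3/2)*log(sqrt(t))·t^(s-1) over [1, 9/4)

F(8/3) = -2*uppergamma(28/3, 1) - 59049*2**(2/3)*3**(1/3)/160000 + 3*2**(1/6)/15104 + 18/625 + log(3**(19683*2**(2/3)*3**(1/3)/6400)/2**(19683*2**(2/3)*3**(1/3)/6400)) + 2*uppergamma(28/3, 1/2)
F(11/3) = -2*uppergamma(34/3, 1) - 531441*2**(2/3)*3**(1/3)/984064 + 3*2**(1/6)/72704 + 18/961 + log(3**(177147*2**(2/3)*3**(1/3)/31744)/2**(177147*2**(2/3)*3**(1/3)/31744)) + 2*uppergamma(34/3, 1/2)
F(-3/4) = -5*exp(-1) - 2*sqrt(6)/3 - 3*sqrt(pi)*erfc(1)/2 + 3*sqrt(pi)*erfc(sqrt(2)/2)/2 + 35/36 + exp(-3/2)*log(3**(36*sqrt(6)*exp(3/2))/2**(36*sqrt(6)*exp(3/2)))/36 + 2*sqrt(2)*exp(-1/2)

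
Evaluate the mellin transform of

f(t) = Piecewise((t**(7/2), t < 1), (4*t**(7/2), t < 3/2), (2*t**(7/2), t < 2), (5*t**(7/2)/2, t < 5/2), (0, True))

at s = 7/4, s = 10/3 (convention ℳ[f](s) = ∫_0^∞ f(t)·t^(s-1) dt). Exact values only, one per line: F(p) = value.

breakpoints 1, 3/2, 2: one integral from each of the 4 segments
segment [0, 1) carries t**(7/2); integrate it
over [1, 3/2), the kernel integral of 4*t**(7/2) enters the sum
for t in [3/2, 2): the term is ∫ 2*t**(7/2)·t^(s-1)
the [2, 5/2) slice contributes ∫ 5*t**(7/2)/2·t^(s-1) dt

F(7/4) = -64*2**(1/4)/21 - 4/7 + 81*2**(3/4)*3**(1/4)/56 + 15625*2**(3/4)*5**(1/4)/672
F(10/3) = -192*2**(5/6)/41 - 18/41 + 2187*2**(1/6)*3**(5/6)/1312 + 234375*2**(1/6)*5**(5/6)/5248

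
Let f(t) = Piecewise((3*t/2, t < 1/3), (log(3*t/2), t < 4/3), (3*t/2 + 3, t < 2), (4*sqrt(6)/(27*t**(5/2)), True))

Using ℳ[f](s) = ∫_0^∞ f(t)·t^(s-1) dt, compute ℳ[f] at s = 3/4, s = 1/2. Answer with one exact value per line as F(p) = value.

undo the common scale on t: t on [0, 1/2); log(t) on [1/2, 2); t + 3 on [2, 3); …
cuts at 1/3, 4/3, 2: linearity sums the 4 kernel integrals
∫ over [0, 1/3) of 3*t/2·t^(s-1) joins the sum
∫ over [1/3, 4/3) of log(3*t/2)·t^(s-1) joins the sum
segment [4/3, 2) carries (3*t/2 + 3); integrate it
on [2, ∞) integrate f = 4*sqrt(6)/(27*t**(5/2)) against the kernel

F(3/4) = 2*3**(1/4)*(-436*sqrt(2) + 2*2**(3/4)*3**(1/4) + 65 + log(2**(42 + 84*sqrt(2))) + 180*6**(3/4))/189
F(1/2) = sqrt(3)*(-330 + sqrt(2) + 108*log(2) + 144*sqrt(6))/54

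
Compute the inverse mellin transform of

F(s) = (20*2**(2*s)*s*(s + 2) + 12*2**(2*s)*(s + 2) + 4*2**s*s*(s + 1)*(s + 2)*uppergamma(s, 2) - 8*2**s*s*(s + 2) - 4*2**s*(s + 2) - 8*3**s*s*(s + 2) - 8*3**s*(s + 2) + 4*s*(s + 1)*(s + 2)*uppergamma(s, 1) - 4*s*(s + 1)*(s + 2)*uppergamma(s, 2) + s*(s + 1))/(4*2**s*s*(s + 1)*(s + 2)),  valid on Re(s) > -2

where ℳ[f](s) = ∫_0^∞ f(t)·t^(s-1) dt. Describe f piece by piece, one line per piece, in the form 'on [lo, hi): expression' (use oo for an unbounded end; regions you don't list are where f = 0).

slice at 1/2, 1, 3/2, 2, transform all 5 pieces, and sum them
∫ over [0, 1/2) of t**2·t^(s-1) joins the sum
[1/2, 1) adds the kernel integral of exp(-2*t)
on [1, 3/2): add ∫ (t + 1)·t^(s-1) dt
piece [3/2, 2): integrate (t + 3) against the kernel
between 2 and ∞ the integrand is exp(-t)·t^(s-1)

on [0, 1/2): t**2
on [1/2, 1): exp(-2*t)
on [1, 3/2): t + 1
on [3/2, 2): t + 3
on [2, oo): exp(-t)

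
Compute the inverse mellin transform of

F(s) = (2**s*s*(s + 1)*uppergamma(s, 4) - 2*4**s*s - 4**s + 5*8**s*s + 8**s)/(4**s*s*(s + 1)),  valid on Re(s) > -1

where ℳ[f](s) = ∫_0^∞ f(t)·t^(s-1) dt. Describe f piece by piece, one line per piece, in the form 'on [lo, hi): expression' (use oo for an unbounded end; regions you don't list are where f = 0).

on [0, 1): t
on [1, 2): 2*t + 1
on [2, oo): exp(-2*t)

cuts at 1, 2: linearity sums the 3 kernel integrals
segment 0 to 1 holds t; add its integral
segment 1 to 2 holds (2*t + 1); add its integral
segment 2 to ∞ holds exp(-2*t); add its integral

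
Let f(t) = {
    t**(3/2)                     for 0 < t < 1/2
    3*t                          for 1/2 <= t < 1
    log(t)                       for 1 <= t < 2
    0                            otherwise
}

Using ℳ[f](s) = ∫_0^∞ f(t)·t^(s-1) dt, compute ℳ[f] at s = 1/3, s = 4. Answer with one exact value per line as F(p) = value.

F(1/3) = -9*2**(1/3) - 9*2**(2/3)/16 + 3*2**(1/6)/22 + 3*2**(1/3)*log(2) + 45/4
F(4) = -57/160 + sqrt(2)/352 + 4*log(2)

integrate the 3 segments split at 1/2, 1, then add the results
segment [0, 1/2) carries t**(3/2); integrate it
on [1/2, 1) integrate f = 3*t against the kernel
[1, 2) adds the kernel integral of log(t)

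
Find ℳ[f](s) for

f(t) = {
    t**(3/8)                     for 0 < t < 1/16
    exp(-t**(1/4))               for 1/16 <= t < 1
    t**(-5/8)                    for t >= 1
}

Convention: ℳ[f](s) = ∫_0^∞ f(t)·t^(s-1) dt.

back out the power substitution: t**(3/4) on [0, 1/4); exp(-sqrt(t)) on [1/4, 1); t**(-5/4) on [1, ∞)
back out the power substitution: t**(3/2) on [0, 1/2); exp(-t) on [1/2, 1); t**(-5/2) on [1, ∞)
the 3 pieces separated at 1/16, 1 each add one integral
segment 0 to 1/16 holds t**(3/8); add its integral
segment [1/16, 1) carries exp(-t**(1/4)); integrate it
for t in [1, ∞): the term is ∫ t**(-5/8)·t^(s-1)

2*(2*2**(4*s)*(8*s - 5)*(8*s + 3)*uppergamma(4*s, 1/2) - 2*2**(4*s)*(8*s - 5)*(8*s + 3)*uppergamma(4*s, 1) - 4*2**(4*s)*(8*s + 3) + sqrt(2)*(8*s - 5))/(16**s*(8*s - 5)*(8*s + 3))
  -3/8 < Re(s) < 5/8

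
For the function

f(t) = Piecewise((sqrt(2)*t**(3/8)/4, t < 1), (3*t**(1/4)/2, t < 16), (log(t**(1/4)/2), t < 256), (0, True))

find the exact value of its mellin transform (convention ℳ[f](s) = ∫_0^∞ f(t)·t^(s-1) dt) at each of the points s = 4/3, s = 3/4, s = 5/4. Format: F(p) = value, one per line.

peel off the power substitution: sqrt(2)*t**(3/4)/4 on [0, 1); 3*sqrt(t)/2 on [1, 4); log(sqrt(t)/2) on [4, 16)
peel off the power substitution: sqrt(2)*t**(3/2)/4 on [0, 1); 3*t/2 on [1, 2); log(t/2) on [2, 4)
back out the common scale on t: t**(3/2) on [0, 1/2); 3*t on [1/2, 1); log(t) on [1, 2)
along the cuts 1, 16, ℳ[f](s) splits into 3 integrals
on [0, 1): add ∫ sqrt(2)*t**(3/8)/4·t^(s-1) dt
on [1, 16): add ∫ 3*t**(1/4)/2·t^(s-1) dt
between 16 and 256 the integrand is log(t**(1/4)/2)·t^(s-1)

F(4/3) = -144*2**(2/3) - 18/19 + 6*sqrt(2)/41 + 2475*2**(1/3)/38 + 768*2**(2/3)*log(2)
F(3/4) = -43/18 + 2*sqrt(2)/9 + 256*log(2)/3
F(5/4) = -2393/25 + 2*sqrt(2)/13 + 4096*log(2)/5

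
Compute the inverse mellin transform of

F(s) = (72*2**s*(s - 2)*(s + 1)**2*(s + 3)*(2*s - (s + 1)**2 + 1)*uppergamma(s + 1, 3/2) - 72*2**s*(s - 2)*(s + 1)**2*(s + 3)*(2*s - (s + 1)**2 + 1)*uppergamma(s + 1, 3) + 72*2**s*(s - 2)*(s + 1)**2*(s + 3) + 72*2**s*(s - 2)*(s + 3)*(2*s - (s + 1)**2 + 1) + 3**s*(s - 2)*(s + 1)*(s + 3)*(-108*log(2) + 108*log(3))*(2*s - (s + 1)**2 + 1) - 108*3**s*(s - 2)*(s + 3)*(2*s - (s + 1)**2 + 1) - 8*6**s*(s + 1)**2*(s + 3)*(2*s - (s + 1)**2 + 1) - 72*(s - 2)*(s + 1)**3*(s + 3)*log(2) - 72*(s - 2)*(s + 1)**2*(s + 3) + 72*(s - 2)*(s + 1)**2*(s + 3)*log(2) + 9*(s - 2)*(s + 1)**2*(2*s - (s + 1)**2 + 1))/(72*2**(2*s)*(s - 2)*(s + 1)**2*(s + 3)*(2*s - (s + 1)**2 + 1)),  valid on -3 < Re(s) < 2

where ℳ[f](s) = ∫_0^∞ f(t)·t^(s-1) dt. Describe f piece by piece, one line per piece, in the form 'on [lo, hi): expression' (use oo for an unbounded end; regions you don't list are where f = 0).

undo the common scale on t: t**3 on [0, 1/2); log(t) on [1/2, 1); t*log(t) on [1, 3/2); …
remove the shared t-power first: t**2 on [0, 1/2); log(t)/t on [1/2, 1); log(t) on [1, 3/2); …
decompose at 1/4, 1/2, 3/4, 3/2; ℳ[f](s) sums the 5 pieces' integrals
piece [0, 1/4): integrate 8*t**3 against the kernel
on [1/4, 1/2) integrate f = log(2*t) against the kernel
segment [1/2, 3/4) carries 2*t*log(2*t); integrate it
between 3/4 and 3/2 the integrand is 2*t*exp(-2*t)·t^(s-1)
∫ 1/(4*t**2)·t^(s-1) over [3/2, ∞)

on [0, 1/4): 8*t**3
on [1/4, 1/2): log(2*t)
on [1/2, 3/4): 2*t*log(2*t)
on [3/4, 3/2): 2*t*exp(-2*t)
on [3/2, oo): 1/(4*t**2)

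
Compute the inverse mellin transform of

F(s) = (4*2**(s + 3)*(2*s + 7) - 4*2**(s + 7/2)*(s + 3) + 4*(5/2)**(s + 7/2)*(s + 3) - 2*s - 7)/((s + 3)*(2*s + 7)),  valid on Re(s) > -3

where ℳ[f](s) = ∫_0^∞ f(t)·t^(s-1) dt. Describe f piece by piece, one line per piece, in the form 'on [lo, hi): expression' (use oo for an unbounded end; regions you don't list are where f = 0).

on [0, 1): 3*t**3
on [1, 2): 4*t**3
on [2, 5/2): 2*t**(7/2)

cuts at 1, 2: linearity sums the 3 kernel integrals
between 0 and 1 the integrand is 3*t**3·t^(s-1)
segment 1 to 2 holds 4*t**3; add its integral
between 2 and 5/2 the integrand is 2*t**(7/2)·t^(s-1)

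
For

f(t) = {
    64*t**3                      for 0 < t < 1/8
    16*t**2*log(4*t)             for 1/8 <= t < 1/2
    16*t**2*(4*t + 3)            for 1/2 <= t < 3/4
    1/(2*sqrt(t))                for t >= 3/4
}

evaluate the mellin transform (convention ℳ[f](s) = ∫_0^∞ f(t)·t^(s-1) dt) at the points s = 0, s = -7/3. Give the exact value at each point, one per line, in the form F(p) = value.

F(0) = 2*sqrt(3)/3 + 17*log(2)/8 + 207/16
F(-7/3) = -log(2**(48*2**(1/3) + 96)) - 24*6**(2/3) - 48*2**(1/3) + 32*2**(2/3)*3**(1/6)/153 + 312

reversing the common scale on t: 8*t**3 on [0, 1/4); 4*t**2*log(2*t) on [1/4, 1); 4*t**2*(2*t + 3) on [1, 3/2); …
undo the common scale on t: t**3 on [0, 1/2); t**2*log(t) on [1/2, 2); t**2*(t + 3) on [2, 3); …
undo the shared t-power: t on [0, 1/2); log(t) on [1/2, 2); t + 3 on [2, 3); …
linearity at 1/8, 1/2, 3/4 turns ℳ[f](s) into 4 summed integrals
between 0 and 1/8 the integrand is 64*t**3·t^(s-1)
[1/8, 1/2) adds the kernel integral of 16*t**2*log(4*t)
over [1/2, 3/4), the kernel integral of 16*t**2*(4*t + 3) enters the sum
∫ over [3/4, ∞) of 1/(2*sqrt(t))·t^(s-1) joins the sum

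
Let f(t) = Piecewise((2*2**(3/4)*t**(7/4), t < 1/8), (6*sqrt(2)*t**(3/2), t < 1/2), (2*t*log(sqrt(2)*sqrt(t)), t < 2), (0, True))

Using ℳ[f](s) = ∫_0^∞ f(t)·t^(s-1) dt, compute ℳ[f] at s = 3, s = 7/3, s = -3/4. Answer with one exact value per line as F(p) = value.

F(3) = -5609/6144 + sqrt(2)/38912 + 8*log(2)
F(7/3) = -18*2**(1/3)/25 - 9/11776 + 3*sqrt(2)/25088 + 3807*2**(2/3)/36800 + 24*2**(1/3)*log(2)/5
F(-3/4) = 2**(1/4)*(-72 + 32*log(2) + 49*sqrt(2))/4

peel off the common scale on t: t**(7/4) on [0, 1/4); 3*t**(3/2) on [1/4, 1); t*log(sqrt(t)) on [1, 4)
remove the shared t-power first: t**(3/4) on [0, 1/4); 3*sqrt(t) on [1/4, 1); log(sqrt(t)) on [1, 4)
undo the power substitution: t**(3/2) on [0, 1/2); 3*t on [1/2, 1); log(t) on [1, 2)
summing 3 kernel integrals split by 1/8, 1/2 yields ℳ[f](s)
∫ over [0, 1/8) of 2*2**(3/4)*t**(7/4)·t^(s-1) joins the sum
between 1/8 and 1/2 the integrand is 6*sqrt(2)*t**(3/2)·t^(s-1)
∫ over [1/2, 2) of 2*t*log(sqrt(2)*sqrt(t))·t^(s-1) joins the sum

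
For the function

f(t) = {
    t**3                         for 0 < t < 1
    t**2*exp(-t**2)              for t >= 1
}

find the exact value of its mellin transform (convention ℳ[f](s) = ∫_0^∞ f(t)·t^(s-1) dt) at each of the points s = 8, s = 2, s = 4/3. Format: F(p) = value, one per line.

invert the shared t-power to get t**2 on [0, 1); t*exp(-t**2) on [1, ∞)
reversing the shared t-power: t on [0, 1); exp(-t**2) on [1, ∞)
reversing the power substitution: sqrt(t) on [0, 1); exp(-t) on [1, ∞)
slice at 1, transform all 2 pieces, and sum them
∫ over [0, 1) of t**3·t^(s-1) joins the sum
over [1, ∞), the kernel integral of t**2*exp(-t**2) enters the sum

F(8) = 1/11 + 65*exp(-1)/2
F(2) = 1/5 + exp(-1)
F(4/3) = 3/13 + uppergamma(5/3, 1)/2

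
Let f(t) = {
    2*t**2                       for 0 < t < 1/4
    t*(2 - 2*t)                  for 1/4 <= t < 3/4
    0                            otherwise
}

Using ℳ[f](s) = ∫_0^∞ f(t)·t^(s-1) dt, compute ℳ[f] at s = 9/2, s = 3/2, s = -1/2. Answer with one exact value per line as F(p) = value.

F(9/2) = -15/146432 + 4617*sqrt(3)/292864
F(3/2) = -9/560 + 117*sqrt(3)/1120
F(-1/2) = -5/3 + 3*sqrt(3)/2

reversing the shared t-power: 2*t**3 on [0, 1/4); t**2*(2 - 2*t) on [1/4, 3/4)
reversing the shared t-power: 2*t on [0, 1/4); 2 - 2*t on [1/4, 3/4)
peel off the common scale on t: t on [0, 1/2); 2 - t on [1/2, 3/2)
slice at 1/4, transform all 2 pieces, and sum them
on [0, 1/4): add ∫ 2*t**2·t^(s-1) dt
segment [1/4, 3/4) carries t*(2 - 2*t); integrate it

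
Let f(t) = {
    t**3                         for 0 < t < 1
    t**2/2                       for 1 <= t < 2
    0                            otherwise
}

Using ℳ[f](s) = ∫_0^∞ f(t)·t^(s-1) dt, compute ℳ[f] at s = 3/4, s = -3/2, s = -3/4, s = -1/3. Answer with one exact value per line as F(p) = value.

remove the shared t-power first: t on [0, 1); 1/2 on [1, 2)
linearity at 1 turns ℳ[f](s) into 2 summed integrals
[0, 1) adds the kernel integral of t**3
for t in [1, 2): the term is ∫ t**2/2·t^(s-1)

F(3/4) = 14/165 + 8*2**(3/4)/11
F(-3/2) = -1/3 + sqrt(2)
F(-3/4) = 2/45 + 4*2**(1/4)/5
F(-1/3) = 3/40 + 3*2**(2/3)/5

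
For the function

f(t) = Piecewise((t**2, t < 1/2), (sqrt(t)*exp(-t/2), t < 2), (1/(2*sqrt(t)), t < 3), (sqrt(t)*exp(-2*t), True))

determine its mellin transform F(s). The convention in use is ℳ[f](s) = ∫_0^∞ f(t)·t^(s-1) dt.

12**(1/2 - s)*(-8*2**(2*s)*6**(s + 1/2)*(s + 2)*(2*s - 1)*uppergamma(s + 1/2, 1) - 4*2**(2*s)*6**(s + 1/2)*(s + 2) + 4*24**(s + 1/2)*(s + 2)*(2*s - 1)*uppergamma(s + 1/2, 1/4) + 8*6**(2*s)*(s + 2) + 4*6**(s + 1/2)*(s + 2)*(2*s - 1)*uppergamma(s + 1/2, 6) + sqrt(2)*6**(s + 1/2)*(2*s - 1))/(48*(s + 2)*(2*s - 1))
  Re(s) > -2

remove the shared t-power first: t**(3/2) on [0, 1/2); exp(-t/2) on [1/2, 2); 1/(2*t) on [2, 3); …
breakpoints 1/2, 2, 3: one integral from each of the 4 segments
between 0 and 1/2 the integrand is t**2·t^(s-1)
∫ sqrt(t)*exp(-t/2)·t^(s-1) over [1/2, 2)
segment [2, 3) carries 1/(2*sqrt(t)); integrate it
segment [3, ∞) carries sqrt(t)*exp(-2*t); integrate it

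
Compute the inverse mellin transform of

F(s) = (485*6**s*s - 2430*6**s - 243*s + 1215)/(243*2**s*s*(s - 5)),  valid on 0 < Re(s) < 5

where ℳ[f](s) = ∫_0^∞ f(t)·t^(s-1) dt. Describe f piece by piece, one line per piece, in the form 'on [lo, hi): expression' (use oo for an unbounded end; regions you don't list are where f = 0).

on [0, 1/2): 1
on [1/2, 3): 2
on [3, oo): t**(-5)

strip the shared t-power: t on [0, 1/2); 2*t on [1/2, 3); t**(-4) on [3, ∞)
the 3 pieces separated at 1/2, 3 each add one integral
the [0, 1/2) slice contributes ∫ 1·t^(s-1) dt
∫ over [1/2, 3) of 2·t^(s-1) joins the sum
segment 3 to ∞ holds t**(-5); add its integral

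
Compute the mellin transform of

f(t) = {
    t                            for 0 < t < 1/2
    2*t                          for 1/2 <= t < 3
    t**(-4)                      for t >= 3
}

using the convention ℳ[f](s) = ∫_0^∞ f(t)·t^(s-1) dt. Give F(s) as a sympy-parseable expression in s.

(970*6**s*s - 3890*6**s - 81*s + 324)/(162*2**s*(s**2 - 3*s - 4))
  -1 < Re(s) < 4

the 3 pieces separated at 1/2, 3 each add one integral
between 0 and 1/2 the integrand is t·t^(s-1)
segment [1/2, 3) carries 2*t; integrate it
for t in [3, ∞): the term is ∫ t**(-4)·t^(s-1)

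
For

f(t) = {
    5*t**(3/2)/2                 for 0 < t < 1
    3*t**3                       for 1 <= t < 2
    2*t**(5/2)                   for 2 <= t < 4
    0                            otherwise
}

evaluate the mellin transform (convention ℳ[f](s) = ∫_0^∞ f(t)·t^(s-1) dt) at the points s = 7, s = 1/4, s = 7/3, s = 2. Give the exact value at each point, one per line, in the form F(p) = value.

treat the 3 regions marked off by 1, 2 separately and sum
segment [0, 1) carries 5*t**(3/2)/2; integrate it
segment [1, 2) carries 3*t**3; integrate it
over [2, 4), the kernel integral of 2*t**(5/2) enters the sum

F(7) = 357508077/3230 - 2048*sqrt(2)/19
F(1/4) = -32*2**(3/4)/11 + 46/91 + 96*2**(1/4)/13 + 256*sqrt(2)/11
F(7/3) = -192*2**(5/6)/29 + 33/368 + 18*2**(1/3) + 6144*2**(2/3)/29
F(2) = 77764/315 - 64*sqrt(2)/9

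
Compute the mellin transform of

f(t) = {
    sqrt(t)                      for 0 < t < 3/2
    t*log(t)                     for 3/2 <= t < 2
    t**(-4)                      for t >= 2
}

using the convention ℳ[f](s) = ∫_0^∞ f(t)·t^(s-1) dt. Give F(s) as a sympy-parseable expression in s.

(-32*2**(2*s)*(s - 4)*(2*s + 1) + 3**s*s*(s - 4)*(2*s + 1)*(-24*log(3) + 24*log(2)) + 3**s*(s - 4)*(2*s + 1)*(-24*log(3) + 24*log(2)) + 24*3**s*(s - 4)*(2*s + 1) + 16*3**s*sqrt(6)*(s - 4)*(s**2 + 2*s + 1) + 32*4**s*s*(s - 4)*(2*s + 1)*log(2) + 32*4**s*(s - 4)*(2*s + 1)*log(2) - 4**s*(2*s + 1)*(s**2 + 2*s + 1))/(16*2**s*(s - 4)*(2*s + 1)*(s**2 + 2*s + 1))
  -1/2 < Re(s) < 4

integrate the 3 segments split at 3/2, 2, then add the results
∫ sqrt(t)·t^(s-1) over [0, 3/2)
over [3/2, 2), the kernel integral of t*log(t) enters the sum
segment [2, ∞) carries t**(-4); integrate it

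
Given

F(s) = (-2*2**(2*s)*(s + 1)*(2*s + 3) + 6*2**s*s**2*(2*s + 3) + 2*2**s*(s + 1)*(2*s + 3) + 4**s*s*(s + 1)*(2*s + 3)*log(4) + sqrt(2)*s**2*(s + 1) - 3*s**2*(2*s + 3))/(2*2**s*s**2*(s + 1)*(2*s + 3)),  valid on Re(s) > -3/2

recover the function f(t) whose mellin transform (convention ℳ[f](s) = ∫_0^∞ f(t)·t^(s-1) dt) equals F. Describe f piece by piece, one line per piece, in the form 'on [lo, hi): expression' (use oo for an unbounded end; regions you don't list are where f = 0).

on [0, 1/2): t**(3/2)
on [1/2, 1): 3*t
on [1, 2): log(t)

linearity at 1/2, 1 turns ℳ[f](s) into 3 summed integrals
∫ over [0, 1/2) of t**(3/2)·t^(s-1) joins the sum
between 1/2 and 1 the integrand is 3*t·t^(s-1)
[1, 2) adds the kernel integral of log(t)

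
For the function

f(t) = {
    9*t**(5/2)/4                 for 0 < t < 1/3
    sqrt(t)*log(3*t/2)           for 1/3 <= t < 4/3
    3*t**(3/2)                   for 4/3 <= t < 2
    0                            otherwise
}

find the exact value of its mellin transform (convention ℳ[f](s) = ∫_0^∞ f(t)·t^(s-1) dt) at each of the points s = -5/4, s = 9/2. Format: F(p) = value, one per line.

reversing the shared t-power: 9*t**2/4 on [0, 1/3); log(3*t/2) on [1/3, 4/3); 3*t on [4/3, 2)
undo the common scale on t: t**2 on [0, 1/2); log(t) on [1/2, 2); 2*t on [2, 3)
slice at 1/3, 4/3, transform all 3 pieces, and sum them
[0, 1/3) adds the kernel integral of 9*t**(5/2)/4
between 1/3 and 4/3 the integrand is sqrt(t)*log(3*t/2)·t^(s-1)
∫ 3*t**(3/2)·t^(s-1) over [4/3, 2)

F(-5/4) = 3**(3/4)*(-200*sqrt(2) - log(2**(15*sqrt(2) + 60)) + 89 + 180*6**(1/4))/45
F(9/2) = 205*log(2)/243 + 14810143/510300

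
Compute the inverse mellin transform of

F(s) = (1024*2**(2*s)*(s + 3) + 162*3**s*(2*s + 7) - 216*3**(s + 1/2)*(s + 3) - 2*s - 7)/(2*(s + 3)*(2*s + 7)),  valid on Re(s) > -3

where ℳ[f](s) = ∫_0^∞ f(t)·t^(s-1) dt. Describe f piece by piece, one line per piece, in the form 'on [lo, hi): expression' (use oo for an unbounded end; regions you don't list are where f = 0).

on [0, 1): 5*t**3/2
on [1, 3): 3*t**3
on [3, 4): 2*t**(7/2)

slice at 1, 3, transform all 3 pieces, and sum them
over [0, 1), the kernel integral of 5*t**3/2 enters the sum
segment 1 to 3 holds 3*t**3; add its integral
segment 3 to 4 holds 2*t**(7/2); add its integral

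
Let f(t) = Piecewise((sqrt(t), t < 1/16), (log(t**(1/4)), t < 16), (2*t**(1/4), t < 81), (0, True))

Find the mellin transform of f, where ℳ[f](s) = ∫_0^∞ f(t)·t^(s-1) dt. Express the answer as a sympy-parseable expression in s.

(-64*2**(8*s)*s**2*(2*s + 1) + 4*256**s*s*(2*s + 1)*(4*s + 1)*log(2) - 256**s*(2*s + 1)*(4*s + 1) + 96*6**(4*s)*s**2*(2*s + 1) + 2*s**2*(4*s + 1) + 4*s*(2*s + 1)*(4*s + 1)*log(2) + (2*s + 1)*(4*s + 1))/(4*2**(4*s)*s**2*(2*s + 1)*(4*s + 1))
  Re(s) > -1/2

peel off the power substitution: t on [0, 1/4); log(sqrt(t)) on [1/4, 4); 2*sqrt(t) on [4, 9)
strip the power substitution: t**2 on [0, 1/2); log(t) on [1/2, 2); 2*t on [2, 3)
decompose at 1/16, 16; ℳ[f](s) sums the 3 pieces' integrals
[0, 1/16) adds the kernel integral of sqrt(t)
for t in [1/16, 16): the term is ∫ log(t**(1/4))·t^(s-1)
segment 16 to 81 holds 2*t**(1/4); add its integral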